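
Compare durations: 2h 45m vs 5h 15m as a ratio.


Duration 1: 165 minutes
Duration 2: 315 minutes
Ratio = 165:315
GCD = 15
Simplified = 11:21
As a decimal: 11/21 ≈ 0.52

11:21 (0.52)


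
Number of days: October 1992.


31 days

Month: October (month 10)
October has 31 days


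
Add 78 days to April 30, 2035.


Start: April 30, 2035
Add 78 days
April 30 → May 1: 30 - 30 + 1 = 1 days (78 - 1 = 77 left)
May 1 → June 1: 31 - 1 + 1 = 31 days (77 - 31 = 46 left)
June 1 → July 1: 30 - 1 + 1 = 30 days (46 - 30 = 16 left)
July 1 + 16 = July 17, 2035

July 17, 2035


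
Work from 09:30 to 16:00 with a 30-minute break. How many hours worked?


6h 0m (360 minutes)

Total time = (16×60+0) - (9×60+30)
= 960 - 570 = 390 min
Minus break: 390 - 30 = 360 min
= 6h 0m


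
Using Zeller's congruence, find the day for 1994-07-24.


Zeller's congruence:
q=24, m=7, k=94, j=19
h = (24 + ⌊13×8/5⌋ + 94 + ⌊94/4⌋ + ⌊19/4⌋ - 2×19) mod 7
= (24 + 20 + 94 + 23 + 4 - 38) mod 7
= 127 mod 7 = 1
h=1 → Sunday

Sunday


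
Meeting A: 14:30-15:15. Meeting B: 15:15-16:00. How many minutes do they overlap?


0 minutes

Meeting A: 870-915 (in minutes from midnight)
Meeting B: 915-960
Overlap start = max(870, 915) = 915
Overlap end = min(915, 960) = 915
Overlap = max(0, 915 - 915) = 0 min


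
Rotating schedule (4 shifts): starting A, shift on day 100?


Shifts: A, B, C, D
Start: A (index 0)
Day 100: (0 + 100 - 1) mod 4
= 99 mod 4
= 3
Index 3 → shift D

Shift D


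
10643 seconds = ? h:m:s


Hours: 10643 ÷ 3600 = 2 remainder 3443
Minutes: 3443 ÷ 60 = 57 remainder 23
Seconds: 23

2h 57m 23s


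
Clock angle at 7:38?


Hour hand = 7×30 + 38×0.5 = 229.0°
Minute hand = 38×6 = 228°
Difference = |229.0 - 228| = 1.0°

1.0°


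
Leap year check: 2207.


Rules: divisible by 4 AND (not by 100 OR by 400)
2207 ÷ 4 = 551 remainder 3 → not divisible by 4
Not divisible by 4 → not a leap year

No


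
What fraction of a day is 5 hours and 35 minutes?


Total minutes: 5×60 + 35 = 335
Day = 24×60 = 1440 minutes
Fraction = 335/1440 ≈ 0.2326
As a percentage: 335/1440 × 100 ≈ 23.26%

0.2326 (23.26%)


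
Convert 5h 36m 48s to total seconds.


20208 seconds

Hours: 5 × 3600 = 18000
Minutes: 36 × 60 = 2160
Seconds: 48
Total = 18000 + 2160 + 48 = 20208


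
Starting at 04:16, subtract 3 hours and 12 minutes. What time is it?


Start: 256 minutes from midnight
Subtract: 192 minutes
Remaining: 256 - 192 = 64
Hours: 1, Minutes: 4

01:04


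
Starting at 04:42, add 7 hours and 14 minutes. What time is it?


11:56

Start: 282 minutes from midnight
Add: 434 minutes
Total: 716 minutes
Hours: 716 ÷ 60 = 11 remainder 56


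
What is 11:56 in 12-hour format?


Hour: 11
11 < 12 → AM

11:56 AM


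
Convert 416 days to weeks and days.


Weeks: 416 ÷ 7 = 59 remainder 3

59 weeks 3 days


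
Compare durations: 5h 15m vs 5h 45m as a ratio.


21:23 (0.91)

Duration 1: 315 minutes
Duration 2: 345 minutes
Ratio = 315:345
GCD = 15
Simplified = 21:23
As a decimal: 21/23 ≈ 0.91


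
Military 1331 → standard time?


1:31 PM

Hour: 13
13 - 12 = 1 → PM


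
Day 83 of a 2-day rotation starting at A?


Shifts: A, B
Start: A (index 0)
Day 83: (0 + 83 - 1) mod 2
= 82 mod 2
= 0
Index 0 → shift A

Shift A


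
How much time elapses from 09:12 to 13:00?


3h 48m

End time in minutes: 13×60 + 0 = 780
Start time in minutes: 9×60 + 12 = 552
Difference = 780 - 552 = 228 minutes
= 3 hours 48 minutes


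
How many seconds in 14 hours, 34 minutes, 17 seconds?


52457 seconds

Hours: 14 × 3600 = 50400
Minutes: 34 × 60 = 2040
Seconds: 17
Total = 50400 + 2040 + 17 = 52457


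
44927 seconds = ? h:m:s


Hours: 44927 ÷ 3600 = 12 remainder 1727
Minutes: 1727 ÷ 60 = 28 remainder 47
Seconds: 47

12h 28m 47s


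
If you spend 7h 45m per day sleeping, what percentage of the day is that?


32.3%

Time: 465 minutes
Day: 1440 minutes
Percentage = (465/1440) × 100 ≈ 32.3%


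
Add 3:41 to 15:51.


19:32

Start: 951 minutes from midnight
Add: 221 minutes
Total: 1172 minutes
Hours: 1172 ÷ 60 = 19 remainder 32


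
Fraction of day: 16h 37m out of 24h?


Total minutes: 16×60 + 37 = 997
Day = 24×60 = 1440 minutes
Fraction = 997/1440 ≈ 0.6924
As a percentage: 997/1440 × 100 ≈ 69.24%

0.6924 (69.24%)


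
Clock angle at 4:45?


Hour hand = 4×30 + 45×0.5 = 142.5°
Minute hand = 45×6 = 270°
Difference = |142.5 - 270| = 127.5°

127.5°


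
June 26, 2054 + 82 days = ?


Start: June 26, 2054
Add 82 days
June 26 → July 1: 30 - 26 + 1 = 5 days (82 - 5 = 77 left)
July 1 → August 1: 31 - 1 + 1 = 31 days (77 - 31 = 46 left)
August 1 → September 1: 31 - 1 + 1 = 31 days (46 - 31 = 15 left)
September 1 + 15 = September 16, 2054

September 16, 2054


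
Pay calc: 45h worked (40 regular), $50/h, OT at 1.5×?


Regular: 40h × $50 = $2000.00
Overtime: 45 - 40 = 5h
OT pay: 5h × $50 × 1.5 = $375.00
Total = $2000.00 + $375.00 = $2375.00

$2375.00


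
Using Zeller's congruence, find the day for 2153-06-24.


Zeller's congruence:
q=24, m=6, k=53, j=21
h = (24 + ⌊13×7/5⌋ + 53 + ⌊53/4⌋ + ⌊21/4⌋ - 2×21) mod 7
= (24 + 18 + 53 + 13 + 5 - 42) mod 7
= 71 mod 7 = 1
h=1 → Sunday

Sunday


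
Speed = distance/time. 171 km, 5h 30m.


31.1 km/h

Distance: 171 km
Time: 5h 30m = 330 min = 330/60 = 11/2 hours
Speed = 171 ÷ (11/2) = 171 × 2 / 11 = 342/11 ≈ 31.1 km/h


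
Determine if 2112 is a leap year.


Rules: divisible by 4 AND (not by 100 OR by 400)
2112 ÷ 4 = 528 exactly → divisible by 4
2112 ÷ 100 = 21 remainder 12 → not divisible by 100
Divisible by 4 but not by 100 → leap year

Yes


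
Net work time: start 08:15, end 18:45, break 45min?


Total time = (18×60+45) - (8×60+15)
= 1125 - 495 = 630 min
Minus break: 630 - 45 = 585 min
= 9h 45m

9h 45m (585 minutes)


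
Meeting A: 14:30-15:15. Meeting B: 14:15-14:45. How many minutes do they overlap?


Meeting A: 870-915 (in minutes from midnight)
Meeting B: 855-885
Overlap start = max(870, 855) = 870
Overlap end = min(915, 885) = 885
Overlap = max(0, 885 - 870) = 15 min

15 minutes


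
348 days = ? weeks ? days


Weeks: 348 ÷ 7 = 49 remainder 5

49 weeks 5 days


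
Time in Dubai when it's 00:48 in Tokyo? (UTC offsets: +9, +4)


Time difference = UTC+4 - UTC+9 = -5 hours
New hour = (0 -5) mod 24
= -5 mod 24 = 19
Minutes unchanged → 19:48; -5 < 0 → previous day

19:48 (previous day)


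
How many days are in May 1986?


31 days

Month: May (month 5)
May has 31 days


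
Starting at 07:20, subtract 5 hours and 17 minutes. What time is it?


02:03

Start: 440 minutes from midnight
Subtract: 317 minutes
Remaining: 440 - 317 = 123
Hours: 2, Minutes: 3


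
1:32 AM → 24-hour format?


01:32

Input: 1:32 AM
AM hour stays: 1


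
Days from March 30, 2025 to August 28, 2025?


151 days

From March 30, 2025 to August 28, 2025
Rest of March 2025: 31 - 30 = 1
Full months: April 30, May 31, June 30, July 31
Days into August 2025: 28
Total = 1 + 30 + 31 + 30 + 31 + 28 = 151 days


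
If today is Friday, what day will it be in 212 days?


Sunday

Start: Friday (index 4)
(4 + 212) mod 7
= 216 mod 7
= 6
Index 6 → Sunday


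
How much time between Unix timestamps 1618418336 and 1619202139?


783803 seconds (217.7 hours / 9.07 days)

Difference = 1619202139 - 1618418336 = 783803 seconds
In hours: 783803 / 3600 ≈ 217.7
In days: 783803 / 86400 ≈ 9.07


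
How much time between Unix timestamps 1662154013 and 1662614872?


Difference = 1662614872 - 1662154013 = 460859 seconds
In hours: 460859 / 3600 ≈ 128.0
In days: 460859 / 86400 ≈ 5.33

460859 seconds (128.0 hours / 5.33 days)


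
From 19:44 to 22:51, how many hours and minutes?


3h 7m

End time in minutes: 22×60 + 51 = 1371
Start time in minutes: 19×60 + 44 = 1184
Difference = 1371 - 1184 = 187 minutes
= 3 hours 7 minutes


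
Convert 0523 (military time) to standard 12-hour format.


5:23 AM

Hour: 5
5 < 12 → AM


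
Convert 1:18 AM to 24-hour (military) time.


Input: 1:18 AM
AM hour stays: 1

01:18


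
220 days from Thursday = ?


Sunday

Start: Thursday (index 3)
(3 + 220) mod 7
= 223 mod 7
= 6
Index 6 → Sunday


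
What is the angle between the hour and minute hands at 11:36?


132.0°

Hour hand = 11×30 + 36×0.5 = 348.0°
Minute hand = 36×6 = 216°
Difference = |348.0 - 216| = 132.0°


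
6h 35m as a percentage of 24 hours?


Total minutes: 6×60 + 35 = 395
Day = 24×60 = 1440 minutes
Fraction = 395/1440 ≈ 0.2743
As a percentage: 395/1440 × 100 ≈ 27.43%

0.2743 (27.43%)


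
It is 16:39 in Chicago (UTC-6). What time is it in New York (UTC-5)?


17:39

Time difference = UTC-5 - UTC-6 = +1 hours
New hour = (16 + 1) mod 24
= 17 mod 24 = 17
Minutes unchanged → 17:39


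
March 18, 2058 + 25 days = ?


Start: March 18, 2058
Add 25 days
March 18 → April 1: 31 - 18 + 1 = 14 days (25 - 14 = 11 left)
April 1 + 11 = April 12, 2058

April 12, 2058


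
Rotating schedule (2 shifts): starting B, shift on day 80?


Shift A

Shifts: A, B
Start: B (index 1)
Day 80: (1 + 80 - 1) mod 2
= 80 mod 2
= 0
Index 0 → shift A


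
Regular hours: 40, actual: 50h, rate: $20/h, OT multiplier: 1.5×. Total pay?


$1100.00

Regular: 40h × $20 = $800.00
Overtime: 50 - 40 = 10h
OT pay: 10h × $20 × 1.5 = $300.00
Total = $800.00 + $300.00 = $1100.00


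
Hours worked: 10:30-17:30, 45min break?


6h 15m (375 minutes)

Total time = (17×60+30) - (10×60+30)
= 1050 - 630 = 420 min
Minus break: 420 - 45 = 375 min
= 6h 15m


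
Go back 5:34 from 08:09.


02:35

Start: 489 minutes from midnight
Subtract: 334 minutes
Remaining: 489 - 334 = 155
Hours: 2, Minutes: 35


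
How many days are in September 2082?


Month: September (month 9)
September has 30 days

30 days


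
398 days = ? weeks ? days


Weeks: 398 ÷ 7 = 56 remainder 6

56 weeks 6 days


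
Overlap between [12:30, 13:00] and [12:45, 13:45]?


15 minutes

Meeting A: 750-780 (in minutes from midnight)
Meeting B: 765-825
Overlap start = max(750, 765) = 765
Overlap end = min(780, 825) = 780
Overlap = max(0, 780 - 765) = 15 min


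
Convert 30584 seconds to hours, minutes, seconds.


8h 29m 44s

Hours: 30584 ÷ 3600 = 8 remainder 1784
Minutes: 1784 ÷ 60 = 29 remainder 44
Seconds: 44


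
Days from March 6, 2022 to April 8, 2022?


33 days

From March 6, 2022 to April 8, 2022
Rest of March 2022: 31 - 6 = 25
Days into April 2022: 8
Total = 25 + 8 = 33 days


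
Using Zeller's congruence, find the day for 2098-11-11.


Zeller's congruence:
q=11, m=11, k=98, j=20
h = (11 + ⌊13×12/5⌋ + 98 + ⌊98/4⌋ + ⌊20/4⌋ - 2×20) mod 7
= (11 + 31 + 98 + 24 + 5 - 40) mod 7
= 129 mod 7 = 3
h=3 → Tuesday

Tuesday


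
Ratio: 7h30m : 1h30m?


Duration 1: 450 minutes
Duration 2: 90 minutes
Ratio = 450:90
GCD = 90
Simplified = 5:1
As a decimal: 5/1 = 5.00

5:1 (5.00)


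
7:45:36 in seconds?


27936 seconds

Hours: 7 × 3600 = 25200
Minutes: 45 × 60 = 2700
Seconds: 36
Total = 25200 + 2700 + 36 = 27936


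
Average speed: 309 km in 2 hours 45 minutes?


112.4 km/h

Distance: 309 km
Time: 2h 45m = 165 min = 165/60 = 11/4 hours
Speed = 309 ÷ (11/4) = 309 × 4 / 11 = 1236/11 ≈ 112.4 km/h


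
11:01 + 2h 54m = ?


Start: 661 minutes from midnight
Add: 174 minutes
Total: 835 minutes
Hours: 835 ÷ 60 = 13 remainder 55

13:55


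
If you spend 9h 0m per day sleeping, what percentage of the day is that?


Time: 540 minutes
Day: 1440 minutes
Percentage = (540/1440) × 100 = 37.5%

37.5%


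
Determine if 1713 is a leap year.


No

Rules: divisible by 4 AND (not by 100 OR by 400)
1713 ÷ 4 = 428 remainder 1 → not divisible by 4
Not divisible by 4 → not a leap year


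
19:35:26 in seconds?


Hours: 19 × 3600 = 68400
Minutes: 35 × 60 = 2100
Seconds: 26
Total = 68400 + 2100 + 26 = 70526

70526 seconds


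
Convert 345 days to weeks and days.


Weeks: 345 ÷ 7 = 49 remainder 2

49 weeks 2 days


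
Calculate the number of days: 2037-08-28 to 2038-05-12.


257 days

From August 28, 2037 to May 12, 2038
Rest of August 2037: 31 - 28 = 3
Full months: September 30, October 31, November 30, December 31, January 31, February 2038 28, March 31, April 30
Days into May 2038: 12
Total = 3 + 30 + 31 + 30 + 31 + 31 + 28 + 31 + 30 + 12 = 257 days


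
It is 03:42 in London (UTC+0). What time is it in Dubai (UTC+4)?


07:42

Time difference = UTC+4 - UTC+0 = +4 hours
New hour = (3 + 4) mod 24
= 7 mod 24 = 7
Minutes unchanged → 07:42


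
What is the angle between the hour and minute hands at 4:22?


1.0°

Hour hand = 4×30 + 22×0.5 = 131.0°
Minute hand = 22×6 = 132°
Difference = |131.0 - 132| = 1.0°


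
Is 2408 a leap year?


Rules: divisible by 4 AND (not by 100 OR by 400)
2408 ÷ 4 = 602 exactly → divisible by 4
2408 ÷ 100 = 24 remainder 8 → not divisible by 100
Divisible by 4 but not by 100 → leap year

Yes


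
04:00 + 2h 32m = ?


06:32

Start: 240 minutes from midnight
Add: 152 minutes
Total: 392 minutes
Hours: 392 ÷ 60 = 6 remainder 32


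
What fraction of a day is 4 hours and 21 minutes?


0.1813 (18.13%)

Total minutes: 4×60 + 21 = 261
Day = 24×60 = 1440 minutes
Fraction = 261/1440 ≈ 0.1813
As a percentage: 261/1440 × 100 ≈ 18.13%


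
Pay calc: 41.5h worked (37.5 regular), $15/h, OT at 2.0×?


Regular: 37.5h × $15 = $562.50
Overtime: 41.5 - 37.5 = 4.0h
OT pay: 4.0h × $15 × 2.0 = $120.00
Total = $562.50 + $120.00 = $682.50

$682.50


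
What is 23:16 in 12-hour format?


11:16 PM

Hour: 23
23 - 12 = 11 → PM


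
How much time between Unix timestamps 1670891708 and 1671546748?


Difference = 1671546748 - 1670891708 = 655040 seconds
In hours: 655040 / 3600 ≈ 182.0
In days: 655040 / 86400 ≈ 7.58

655040 seconds (182.0 hours / 7.58 days)


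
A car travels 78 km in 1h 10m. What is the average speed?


Distance: 78 km
Time: 1h 10m = 70 min = 70/60 = 7/6 hours
Speed = 78 ÷ (7/6) = 78 × 6 / 7 = 468/7 ≈ 66.9 km/h

66.9 km/h


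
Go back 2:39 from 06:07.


03:28

Start: 367 minutes from midnight
Subtract: 159 minutes
Remaining: 367 - 159 = 208
Hours: 3, Minutes: 28


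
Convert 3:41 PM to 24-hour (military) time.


Input: 3:41 PM
PM: 3 + 12 = 15

15:41


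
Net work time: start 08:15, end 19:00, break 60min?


9h 45m (585 minutes)

Total time = (19×60+0) - (8×60+15)
= 1140 - 495 = 645 min
Minus break: 645 - 60 = 585 min
= 9h 45m


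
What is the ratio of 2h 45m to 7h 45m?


Duration 1: 165 minutes
Duration 2: 465 minutes
Ratio = 165:465
GCD = 15
Simplified = 11:31
As a decimal: 11/31 ≈ 0.35

11:31 (0.35)


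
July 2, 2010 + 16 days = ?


July 18, 2010

Start: July 2, 2010
Add 16 days
July 2 + 16 = July 18, 2010


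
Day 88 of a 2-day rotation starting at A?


Shift B

Shifts: A, B
Start: A (index 0)
Day 88: (0 + 88 - 1) mod 2
= 87 mod 2
= 1
Index 1 → shift B


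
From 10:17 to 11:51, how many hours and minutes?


1h 34m

End time in minutes: 11×60 + 51 = 711
Start time in minutes: 10×60 + 17 = 617
Difference = 711 - 617 = 94 minutes
= 1 hours 34 minutes


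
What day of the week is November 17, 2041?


Sunday

Zeller's congruence:
q=17, m=11, k=41, j=20
h = (17 + ⌊13×12/5⌋ + 41 + ⌊41/4⌋ + ⌊20/4⌋ - 2×20) mod 7
= (17 + 31 + 41 + 10 + 5 - 40) mod 7
= 64 mod 7 = 1
h=1 → Sunday


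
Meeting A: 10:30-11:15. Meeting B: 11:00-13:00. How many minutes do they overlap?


15 minutes

Meeting A: 630-675 (in minutes from midnight)
Meeting B: 660-780
Overlap start = max(630, 660) = 660
Overlap end = min(675, 780) = 675
Overlap = max(0, 675 - 660) = 15 min


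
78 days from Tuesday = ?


Start: Tuesday (index 1)
(1 + 78) mod 7
= 79 mod 7
= 2
Index 2 → Wednesday

Wednesday


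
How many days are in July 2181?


31 days

Month: July (month 7)
July has 31 days


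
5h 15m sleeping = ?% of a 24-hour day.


Time: 315 minutes
Day: 1440 minutes
Percentage = (315/1440) × 100 ≈ 21.9%

21.9%


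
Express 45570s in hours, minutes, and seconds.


12h 39m 30s

Hours: 45570 ÷ 3600 = 12 remainder 2370
Minutes: 2370 ÷ 60 = 39 remainder 30
Seconds: 30


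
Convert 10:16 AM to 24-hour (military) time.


Input: 10:16 AM
AM hour stays: 10

10:16


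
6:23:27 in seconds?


23007 seconds

Hours: 6 × 3600 = 21600
Minutes: 23 × 60 = 1380
Seconds: 27
Total = 21600 + 1380 + 27 = 23007


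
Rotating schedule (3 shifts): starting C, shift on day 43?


Shift C

Shifts: A, B, C
Start: C (index 2)
Day 43: (2 + 43 - 1) mod 3
= 44 mod 3
= 2
Index 2 → shift C


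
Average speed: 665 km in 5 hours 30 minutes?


120.9 km/h

Distance: 665 km
Time: 5h 30m = 330 min = 330/60 = 11/2 hours
Speed = 665 ÷ (11/2) = 665 × 2 / 11 = 1330/11 ≈ 120.9 km/h


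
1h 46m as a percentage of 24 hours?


Total minutes: 1×60 + 46 = 106
Day = 24×60 = 1440 minutes
Fraction = 106/1440 ≈ 0.0736
As a percentage: 106/1440 × 100 ≈ 7.36%

0.0736 (7.36%)


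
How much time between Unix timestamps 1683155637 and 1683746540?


Difference = 1683746540 - 1683155637 = 590903 seconds
In hours: 590903 / 3600 ≈ 164.1
In days: 590903 / 86400 ≈ 6.84

590903 seconds (164.1 hours / 6.84 days)


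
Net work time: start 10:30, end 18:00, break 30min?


Total time = (18×60+0) - (10×60+30)
= 1080 - 630 = 450 min
Minus break: 450 - 30 = 420 min
= 7h 0m

7h 0m (420 minutes)


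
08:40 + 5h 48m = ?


14:28

Start: 520 minutes from midnight
Add: 348 minutes
Total: 868 minutes
Hours: 868 ÷ 60 = 14 remainder 28


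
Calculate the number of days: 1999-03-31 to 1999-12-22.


From March 31, 1999 to December 22, 1999
Rest of March 1999: 31 - 31 = 0
Full months: April 30, May 31, June 30, July 31, August 31, September 30, October 31, November 30
Days into December 1999: 22
Total = 0 + 30 + 31 + 30 + 31 + 31 + 30 + 31 + 30 + 22 = 266 days

266 days


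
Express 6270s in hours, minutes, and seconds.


1h 44m 30s

Hours: 6270 ÷ 3600 = 1 remainder 2670
Minutes: 2670 ÷ 60 = 44 remainder 30
Seconds: 30


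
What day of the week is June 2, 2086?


Zeller's congruence:
q=2, m=6, k=86, j=20
h = (2 + ⌊13×7/5⌋ + 86 + ⌊86/4⌋ + ⌊20/4⌋ - 2×20) mod 7
= (2 + 18 + 86 + 21 + 5 - 40) mod 7
= 92 mod 7 = 1
h=1 → Sunday

Sunday


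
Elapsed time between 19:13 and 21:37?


2h 24m

End time in minutes: 21×60 + 37 = 1297
Start time in minutes: 19×60 + 13 = 1153
Difference = 1297 - 1153 = 144 minutes
= 2 hours 24 minutes


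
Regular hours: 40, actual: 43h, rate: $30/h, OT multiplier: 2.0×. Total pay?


Regular: 40h × $30 = $1200.00
Overtime: 43 - 40 = 3h
OT pay: 3h × $30 × 2.0 = $180.00
Total = $1200.00 + $180.00 = $1380.00

$1380.00


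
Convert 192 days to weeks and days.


Weeks: 192 ÷ 7 = 27 remainder 3

27 weeks 3 days


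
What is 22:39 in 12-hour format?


10:39 PM

Hour: 22
22 - 12 = 10 → PM


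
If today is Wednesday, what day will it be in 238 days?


Start: Wednesday (index 2)
(2 + 238) mod 7
= 240 mod 7
= 2
Index 2 → Wednesday

Wednesday


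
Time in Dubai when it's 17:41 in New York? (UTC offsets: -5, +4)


Time difference = UTC+4 - UTC-5 = +9 hours
New hour = (17 + 9) mod 24
= 26 mod 24 = 2
Minutes unchanged → 02:41; 26 ≥ 24 → next day

02:41 (next day)


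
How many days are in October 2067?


Month: October (month 10)
October has 31 days

31 days


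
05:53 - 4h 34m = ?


Start: 353 minutes from midnight
Subtract: 274 minutes
Remaining: 353 - 274 = 79
Hours: 1, Minutes: 19

01:19


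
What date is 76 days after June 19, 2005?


September 3, 2005

Start: June 19, 2005
Add 76 days
June 19 → July 1: 30 - 19 + 1 = 12 days (76 - 12 = 64 left)
July 1 → August 1: 31 - 1 + 1 = 31 days (64 - 31 = 33 left)
August 1 → September 1: 31 - 1 + 1 = 31 days (33 - 31 = 2 left)
September 1 + 2 = September 3, 2005


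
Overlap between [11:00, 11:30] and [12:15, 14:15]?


0 minutes

Meeting A: 660-690 (in minutes from midnight)
Meeting B: 735-855
Overlap start = max(660, 735) = 735
Overlap end = min(690, 855) = 690
Overlap = max(0, 690 - 735) = 0 min


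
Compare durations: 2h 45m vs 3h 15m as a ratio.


Duration 1: 165 minutes
Duration 2: 195 minutes
Ratio = 165:195
GCD = 15
Simplified = 11:13
As a decimal: 11/13 ≈ 0.85

11:13 (0.85)


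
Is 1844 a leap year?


Rules: divisible by 4 AND (not by 100 OR by 400)
1844 ÷ 4 = 461 exactly → divisible by 4
1844 ÷ 100 = 18 remainder 44 → not divisible by 100
Divisible by 4 but not by 100 → leap year

Yes


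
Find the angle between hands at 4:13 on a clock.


48.5°

Hour hand = 4×30 + 13×0.5 = 126.5°
Minute hand = 13×6 = 78°
Difference = |126.5 - 78| = 48.5°


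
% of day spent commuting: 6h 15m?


Time: 375 minutes
Day: 1440 minutes
Percentage = (375/1440) × 100 ≈ 26.0%

26.0%


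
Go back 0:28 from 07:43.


07:15

Start: 463 minutes from midnight
Subtract: 28 minutes
Remaining: 463 - 28 = 435
Hours: 7, Minutes: 15


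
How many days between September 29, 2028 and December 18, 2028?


From September 29, 2028 to December 18, 2028
Rest of September 2028: 30 - 29 = 1
Full months: October 31, November 30
Days into December 2028: 18
Total = 1 + 31 + 30 + 18 = 80 days

80 days


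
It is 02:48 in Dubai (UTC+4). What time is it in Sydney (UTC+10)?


Time difference = UTC+10 - UTC+4 = +6 hours
New hour = (2 + 6) mod 24
= 8 mod 24 = 8
Minutes unchanged → 08:48

08:48


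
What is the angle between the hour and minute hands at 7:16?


122.0°

Hour hand = 7×30 + 16×0.5 = 218.0°
Minute hand = 16×6 = 96°
Difference = |218.0 - 96| = 122.0°


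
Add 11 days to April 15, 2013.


Start: April 15, 2013
Add 11 days
April 15 + 11 = April 26, 2013

April 26, 2013


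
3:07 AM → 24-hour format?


Input: 3:07 AM
AM hour stays: 3

03:07


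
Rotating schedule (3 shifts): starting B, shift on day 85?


Shifts: A, B, C
Start: B (index 1)
Day 85: (1 + 85 - 1) mod 3
= 85 mod 3
= 1
Index 1 → shift B

Shift B


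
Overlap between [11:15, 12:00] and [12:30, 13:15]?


0 minutes

Meeting A: 675-720 (in minutes from midnight)
Meeting B: 750-795
Overlap start = max(675, 750) = 750
Overlap end = min(720, 795) = 720
Overlap = max(0, 720 - 750) = 0 min


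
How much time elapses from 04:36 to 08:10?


End time in minutes: 8×60 + 10 = 490
Start time in minutes: 4×60 + 36 = 276
Difference = 490 - 276 = 214 minutes
= 3 hours 34 minutes

3h 34m


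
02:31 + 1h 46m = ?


Start: 151 minutes from midnight
Add: 106 minutes
Total: 257 minutes
Hours: 257 ÷ 60 = 4 remainder 17

04:17


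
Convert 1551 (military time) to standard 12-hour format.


3:51 PM

Hour: 15
15 - 12 = 3 → PM


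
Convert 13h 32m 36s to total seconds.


Hours: 13 × 3600 = 46800
Minutes: 32 × 60 = 1920
Seconds: 36
Total = 46800 + 1920 + 36 = 48756

48756 seconds


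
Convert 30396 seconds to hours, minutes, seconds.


Hours: 30396 ÷ 3600 = 8 remainder 1596
Minutes: 1596 ÷ 60 = 26 remainder 36
Seconds: 36

8h 26m 36s


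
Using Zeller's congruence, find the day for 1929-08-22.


Zeller's congruence:
q=22, m=8, k=29, j=19
h = (22 + ⌊13×9/5⌋ + 29 + ⌊29/4⌋ + ⌊19/4⌋ - 2×19) mod 7
= (22 + 23 + 29 + 7 + 4 - 38) mod 7
= 47 mod 7 = 5
h=5 → Thursday

Thursday


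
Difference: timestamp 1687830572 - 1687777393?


53179 seconds (14.8 hours / 0.62 days)

Difference = 1687830572 - 1687777393 = 53179 seconds
In hours: 53179 / 3600 ≈ 14.8
In days: 53179 / 86400 ≈ 0.62


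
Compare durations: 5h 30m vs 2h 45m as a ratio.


2:1 (2.00)

Duration 1: 330 minutes
Duration 2: 165 minutes
Ratio = 330:165
GCD = 165
Simplified = 2:1
As a decimal: 2/1 = 2.00


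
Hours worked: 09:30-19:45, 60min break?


9h 15m (555 minutes)

Total time = (19×60+45) - (9×60+30)
= 1185 - 570 = 615 min
Minus break: 615 - 60 = 555 min
= 9h 15m


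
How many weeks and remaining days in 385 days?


55 weeks 0 days

Weeks: 385 ÷ 7 = 55 remainder 0


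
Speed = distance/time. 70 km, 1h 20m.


Distance: 70 km
Time: 1h 20m = 80 min = 80/60 = 4/3 hours
Speed = 70 ÷ (4/3) = 70 × 3 / 4 = 210/4 = 52.5 km/h

52.5 km/h


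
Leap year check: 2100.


Rules: divisible by 4 AND (not by 100 OR by 400)
2100 ÷ 4 = 525 exactly → divisible by 4
2100 ÷ 100 = 21 exactly → divisible by 100
2100 ÷ 400 = 5 remainder 100 → not divisible by 400
Divisible by 100 but not by 400 → not a leap year

No


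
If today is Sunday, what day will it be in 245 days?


Sunday

Start: Sunday (index 6)
(6 + 245) mod 7
= 251 mod 7
= 6
Index 6 → Sunday


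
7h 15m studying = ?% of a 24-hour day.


Time: 435 minutes
Day: 1440 minutes
Percentage = (435/1440) × 100 ≈ 30.2%

30.2%


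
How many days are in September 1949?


30 days

Month: September (month 9)
September has 30 days


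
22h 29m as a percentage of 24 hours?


0.9368 (93.68%)

Total minutes: 22×60 + 29 = 1349
Day = 24×60 = 1440 minutes
Fraction = 1349/1440 ≈ 0.9368
As a percentage: 1349/1440 × 100 ≈ 93.68%


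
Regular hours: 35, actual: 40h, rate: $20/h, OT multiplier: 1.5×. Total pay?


Regular: 35h × $20 = $700.00
Overtime: 40 - 35 = 5h
OT pay: 5h × $20 × 1.5 = $150.00
Total = $700.00 + $150.00 = $850.00

$850.00


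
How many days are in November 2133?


30 days

Month: November (month 11)
November has 30 days


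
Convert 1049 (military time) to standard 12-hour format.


10:49 AM

Hour: 10
10 < 12 → AM


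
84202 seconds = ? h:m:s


Hours: 84202 ÷ 3600 = 23 remainder 1402
Minutes: 1402 ÷ 60 = 23 remainder 22
Seconds: 22

23h 23m 22s


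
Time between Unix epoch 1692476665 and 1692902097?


Difference = 1692902097 - 1692476665 = 425432 seconds
In hours: 425432 / 3600 ≈ 118.2
In days: 425432 / 86400 ≈ 4.92

425432 seconds (118.2 hours / 4.92 days)


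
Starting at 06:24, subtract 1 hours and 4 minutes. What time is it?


05:20

Start: 384 minutes from midnight
Subtract: 64 minutes
Remaining: 384 - 64 = 320
Hours: 5, Minutes: 20


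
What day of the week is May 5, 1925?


Zeller's congruence:
q=5, m=5, k=25, j=19
h = (5 + ⌊13×6/5⌋ + 25 + ⌊25/4⌋ + ⌊19/4⌋ - 2×19) mod 7
= (5 + 15 + 25 + 6 + 4 - 38) mod 7
= 17 mod 7 = 3
h=3 → Tuesday

Tuesday


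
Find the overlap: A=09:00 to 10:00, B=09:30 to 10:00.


Meeting A: 540-600 (in minutes from midnight)
Meeting B: 570-600
Overlap start = max(540, 570) = 570
Overlap end = min(600, 600) = 600
Overlap = max(0, 600 - 570) = 30 min

30 minutes


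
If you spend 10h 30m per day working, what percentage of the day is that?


Time: 630 minutes
Day: 1440 minutes
Percentage = (630/1440) × 100 ≈ 43.8%

43.8%


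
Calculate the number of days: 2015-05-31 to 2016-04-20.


From May 31, 2015 to April 20, 2016
Rest of May 2015: 31 - 31 = 0
Full months: June 30, July 31, August 31, September 30, October 31, November 30, December 31, January 31, February 2016 29, March 31
Days into April 2016: 20
Total = 0 + 30 + 31 + 31 + 30 + 31 + 30 + 31 + 31 + 29 + 31 + 20 = 325 days

325 days


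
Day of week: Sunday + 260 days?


Start: Sunday (index 6)
(6 + 260) mod 7
= 266 mod 7
= 0
Index 0 → Monday

Monday


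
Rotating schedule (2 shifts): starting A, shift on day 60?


Shift B

Shifts: A, B
Start: A (index 0)
Day 60: (0 + 60 - 1) mod 2
= 59 mod 2
= 1
Index 1 → shift B


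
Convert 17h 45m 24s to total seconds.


Hours: 17 × 3600 = 61200
Minutes: 45 × 60 = 2700
Seconds: 24
Total = 61200 + 2700 + 24 = 63924

63924 seconds


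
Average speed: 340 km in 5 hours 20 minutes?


Distance: 340 km
Time: 5h 20m = 320 min = 320/60 = 16/3 hours
Speed = 340 ÷ (16/3) = 340 × 3 / 16 = 1020/16 ≈ 63.8 km/h

63.8 km/h


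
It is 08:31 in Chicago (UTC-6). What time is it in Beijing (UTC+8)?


22:31

Time difference = UTC+8 - UTC-6 = +14 hours
New hour = (8 + 14) mod 24
= 22 mod 24 = 22
Minutes unchanged → 22:31


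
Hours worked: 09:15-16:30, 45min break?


Total time = (16×60+30) - (9×60+15)
= 990 - 555 = 435 min
Minus break: 435 - 45 = 390 min
= 6h 30m

6h 30m (390 minutes)


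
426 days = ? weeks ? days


60 weeks 6 days

Weeks: 426 ÷ 7 = 60 remainder 6


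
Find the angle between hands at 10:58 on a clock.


19.0°

Hour hand = 10×30 + 58×0.5 = 329.0°
Minute hand = 58×6 = 348°
Difference = |329.0 - 348| = 19.0°


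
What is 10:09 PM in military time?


Input: 10:09 PM
PM: 10 + 12 = 22

22:09


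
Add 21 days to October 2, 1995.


Start: October 2, 1995
Add 21 days
October 2 + 21 = October 23, 1995

October 23, 1995


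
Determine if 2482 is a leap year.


No

Rules: divisible by 4 AND (not by 100 OR by 400)
2482 ÷ 4 = 620 remainder 2 → not divisible by 4
Not divisible by 4 → not a leap year


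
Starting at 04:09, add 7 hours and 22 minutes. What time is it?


11:31

Start: 249 minutes from midnight
Add: 442 minutes
Total: 691 minutes
Hours: 691 ÷ 60 = 11 remainder 31


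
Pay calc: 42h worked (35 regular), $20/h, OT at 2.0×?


$980.00

Regular: 35h × $20 = $700.00
Overtime: 42 - 35 = 7h
OT pay: 7h × $20 × 2.0 = $280.00
Total = $700.00 + $280.00 = $980.00


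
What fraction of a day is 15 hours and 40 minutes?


Total minutes: 15×60 + 40 = 940
Day = 24×60 = 1440 minutes
Fraction = 940/1440 ≈ 0.6528
As a percentage: 940/1440 × 100 ≈ 65.28%

0.6528 (65.28%)


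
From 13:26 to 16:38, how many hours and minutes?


End time in minutes: 16×60 + 38 = 998
Start time in minutes: 13×60 + 26 = 806
Difference = 998 - 806 = 192 minutes
= 3 hours 12 minutes

3h 12m


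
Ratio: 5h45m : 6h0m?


23:24 (0.96)

Duration 1: 345 minutes
Duration 2: 360 minutes
Ratio = 345:360
GCD = 15
Simplified = 23:24
As a decimal: 23/24 ≈ 0.96


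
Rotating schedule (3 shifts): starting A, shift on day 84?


Shifts: A, B, C
Start: A (index 0)
Day 84: (0 + 84 - 1) mod 3
= 83 mod 3
= 2
Index 2 → shift C

Shift C


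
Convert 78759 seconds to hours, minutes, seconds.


21h 52m 39s

Hours: 78759 ÷ 3600 = 21 remainder 3159
Minutes: 3159 ÷ 60 = 52 remainder 39
Seconds: 39


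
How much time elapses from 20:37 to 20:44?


End time in minutes: 20×60 + 44 = 1244
Start time in minutes: 20×60 + 37 = 1237
Difference = 1244 - 1237 = 7 minutes
= 0 hours 7 minutes

0h 7m


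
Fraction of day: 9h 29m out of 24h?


Total minutes: 9×60 + 29 = 569
Day = 24×60 = 1440 minutes
Fraction = 569/1440 ≈ 0.3951
As a percentage: 569/1440 × 100 ≈ 39.51%

0.3951 (39.51%)


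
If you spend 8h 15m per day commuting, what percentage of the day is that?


Time: 495 minutes
Day: 1440 minutes
Percentage = (495/1440) × 100 ≈ 34.4%

34.4%


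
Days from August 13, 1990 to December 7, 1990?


From August 13, 1990 to December 7, 1990
Rest of August 1990: 31 - 13 = 18
Full months: September 30, October 31, November 30
Days into December 1990: 7
Total = 18 + 30 + 31 + 30 + 7 = 116 days

116 days


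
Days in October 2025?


31 days

Month: October (month 10)
October has 31 days


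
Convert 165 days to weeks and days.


23 weeks 4 days

Weeks: 165 ÷ 7 = 23 remainder 4


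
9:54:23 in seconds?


Hours: 9 × 3600 = 32400
Minutes: 54 × 60 = 3240
Seconds: 23
Total = 32400 + 3240 + 23 = 35663

35663 seconds


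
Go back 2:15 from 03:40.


01:25

Start: 220 minutes from midnight
Subtract: 135 minutes
Remaining: 220 - 135 = 85
Hours: 1, Minutes: 25


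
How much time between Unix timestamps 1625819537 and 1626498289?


Difference = 1626498289 - 1625819537 = 678752 seconds
In hours: 678752 / 3600 ≈ 188.5
In days: 678752 / 86400 ≈ 7.86

678752 seconds (188.5 hours / 7.86 days)


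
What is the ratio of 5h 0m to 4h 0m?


Duration 1: 300 minutes
Duration 2: 240 minutes
Ratio = 300:240
GCD = 60
Simplified = 5:4
As a decimal: 5/4 = 1.25

5:4 (1.25)


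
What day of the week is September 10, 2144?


Thursday

Zeller's congruence:
q=10, m=9, k=44, j=21
h = (10 + ⌊13×10/5⌋ + 44 + ⌊44/4⌋ + ⌊21/4⌋ - 2×21) mod 7
= (10 + 26 + 44 + 11 + 5 - 42) mod 7
= 54 mod 7 = 5
h=5 → Thursday


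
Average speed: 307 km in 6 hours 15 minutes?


49.1 km/h

Distance: 307 km
Time: 6h 15m = 375 min = 375/60 = 25/4 hours
Speed = 307 ÷ (25/4) = 307 × 4 / 25 = 1228/25 ≈ 49.1 km/h


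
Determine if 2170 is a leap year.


Rules: divisible by 4 AND (not by 100 OR by 400)
2170 ÷ 4 = 542 remainder 2 → not divisible by 4
Not divisible by 4 → not a leap year

No


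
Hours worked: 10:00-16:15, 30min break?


5h 45m (345 minutes)

Total time = (16×60+15) - (10×60+0)
= 975 - 600 = 375 min
Minus break: 375 - 30 = 345 min
= 5h 45m


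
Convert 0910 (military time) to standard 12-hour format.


Hour: 9
9 < 12 → AM

9:10 AM


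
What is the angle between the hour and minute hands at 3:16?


Hour hand = 3×30 + 16×0.5 = 98.0°
Minute hand = 16×6 = 96°
Difference = |98.0 - 96| = 2.0°

2.0°


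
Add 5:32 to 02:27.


Start: 147 minutes from midnight
Add: 332 minutes
Total: 479 minutes
Hours: 479 ÷ 60 = 7 remainder 59

07:59


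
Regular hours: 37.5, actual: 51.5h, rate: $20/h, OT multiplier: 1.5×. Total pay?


Regular: 37.5h × $20 = $750.00
Overtime: 51.5 - 37.5 = 14.0h
OT pay: 14.0h × $20 × 1.5 = $420.00
Total = $750.00 + $420.00 = $1170.00

$1170.00


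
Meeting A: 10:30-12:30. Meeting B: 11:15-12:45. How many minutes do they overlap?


Meeting A: 630-750 (in minutes from midnight)
Meeting B: 675-765
Overlap start = max(630, 675) = 675
Overlap end = min(750, 765) = 750
Overlap = max(0, 750 - 675) = 75 min

75 minutes


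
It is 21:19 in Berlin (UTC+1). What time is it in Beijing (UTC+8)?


Time difference = UTC+8 - UTC+1 = +7 hours
New hour = (21 + 7) mod 24
= 28 mod 24 = 4
Minutes unchanged → 04:19; 28 ≥ 24 → next day

04:19 (next day)


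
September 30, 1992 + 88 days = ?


December 27, 1992

Start: September 30, 1992
Add 88 days
September 30 → October 1: 30 - 30 + 1 = 1 days (88 - 1 = 87 left)
October 1 → November 1: 31 - 1 + 1 = 31 days (87 - 31 = 56 left)
November 1 → December 1: 30 - 1 + 1 = 30 days (56 - 30 = 26 left)
December 1 + 26 = December 27, 1992


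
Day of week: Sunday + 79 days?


Start: Sunday (index 6)
(6 + 79) mod 7
= 85 mod 7
= 1
Index 1 → Tuesday

Tuesday


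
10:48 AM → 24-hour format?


Input: 10:48 AM
AM hour stays: 10

10:48


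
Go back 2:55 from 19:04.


Start: 1144 minutes from midnight
Subtract: 175 minutes
Remaining: 1144 - 175 = 969
Hours: 16, Minutes: 9

16:09


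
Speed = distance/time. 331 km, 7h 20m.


Distance: 331 km
Time: 7h 20m = 440 min = 440/60 = 22/3 hours
Speed = 331 ÷ (22/3) = 331 × 3 / 22 = 993/22 ≈ 45.1 km/h

45.1 km/h


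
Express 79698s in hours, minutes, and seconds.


22h 8m 18s

Hours: 79698 ÷ 3600 = 22 remainder 498
Minutes: 498 ÷ 60 = 8 remainder 18
Seconds: 18


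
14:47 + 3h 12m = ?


17:59

Start: 887 minutes from midnight
Add: 192 minutes
Total: 1079 minutes
Hours: 1079 ÷ 60 = 17 remainder 59


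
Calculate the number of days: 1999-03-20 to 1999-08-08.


141 days

From March 20, 1999 to August 8, 1999
Rest of March 1999: 31 - 20 = 11
Full months: April 30, May 31, June 30, July 31
Days into August 1999: 8
Total = 11 + 30 + 31 + 30 + 31 + 8 = 141 days


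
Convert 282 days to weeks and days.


40 weeks 2 days

Weeks: 282 ÷ 7 = 40 remainder 2


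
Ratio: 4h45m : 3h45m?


Duration 1: 285 minutes
Duration 2: 225 minutes
Ratio = 285:225
GCD = 15
Simplified = 19:15
As a decimal: 19/15 ≈ 1.27

19:15 (1.27)


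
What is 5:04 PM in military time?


Input: 5:04 PM
PM: 5 + 12 = 17

17:04


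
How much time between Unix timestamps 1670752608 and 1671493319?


740711 seconds (205.8 hours / 8.57 days)

Difference = 1671493319 - 1670752608 = 740711 seconds
In hours: 740711 / 3600 ≈ 205.8
In days: 740711 / 86400 ≈ 8.57


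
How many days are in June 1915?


30 days

Month: June (month 6)
June has 30 days


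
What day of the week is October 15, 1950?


Sunday

Zeller's congruence:
q=15, m=10, k=50, j=19
h = (15 + ⌊13×11/5⌋ + 50 + ⌊50/4⌋ + ⌊19/4⌋ - 2×19) mod 7
= (15 + 28 + 50 + 12 + 4 - 38) mod 7
= 71 mod 7 = 1
h=1 → Sunday


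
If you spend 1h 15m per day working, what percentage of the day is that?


Time: 75 minutes
Day: 1440 minutes
Percentage = (75/1440) × 100 ≈ 5.2%

5.2%


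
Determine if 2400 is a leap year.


Rules: divisible by 4 AND (not by 100 OR by 400)
2400 ÷ 4 = 600 exactly → divisible by 4
2400 ÷ 100 = 24 exactly → divisible by 100
2400 ÷ 400 = 6 exactly → divisible by 400
Divisible by 400 → leap year

Yes


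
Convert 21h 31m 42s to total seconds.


77502 seconds

Hours: 21 × 3600 = 75600
Minutes: 31 × 60 = 1860
Seconds: 42
Total = 75600 + 1860 + 42 = 77502


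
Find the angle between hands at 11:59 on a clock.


5.5°

Hour hand = 11×30 + 59×0.5 = 359.5°
Minute hand = 59×6 = 354°
Difference = |359.5 - 354| = 5.5°


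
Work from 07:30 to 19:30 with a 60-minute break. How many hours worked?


Total time = (19×60+30) - (7×60+30)
= 1170 - 450 = 720 min
Minus break: 720 - 60 = 660 min
= 11h 0m

11h 0m (660 minutes)


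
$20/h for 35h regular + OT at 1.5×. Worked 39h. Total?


Regular: 35h × $20 = $700.00
Overtime: 39 - 35 = 4h
OT pay: 4h × $20 × 1.5 = $120.00
Total = $700.00 + $120.00 = $820.00

$820.00


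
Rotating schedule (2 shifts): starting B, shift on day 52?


Shifts: A, B
Start: B (index 1)
Day 52: (1 + 52 - 1) mod 2
= 52 mod 2
= 0
Index 0 → shift A

Shift A


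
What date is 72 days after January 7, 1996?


Start: January 7, 1996
Add 72 days
January 7 → February 1: 31 - 7 + 1 = 25 days (72 - 25 = 47 left)
February 1 → March 1: 29 - 1 + 1 = 29 days (47 - 29 = 18 left)
March 1 + 18 = March 19, 1996

March 19, 1996


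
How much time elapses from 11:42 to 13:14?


1h 32m

End time in minutes: 13×60 + 14 = 794
Start time in minutes: 11×60 + 42 = 702
Difference = 794 - 702 = 92 minutes
= 1 hours 32 minutes


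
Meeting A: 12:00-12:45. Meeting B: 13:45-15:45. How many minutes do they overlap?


0 minutes

Meeting A: 720-765 (in minutes from midnight)
Meeting B: 825-945
Overlap start = max(720, 825) = 825
Overlap end = min(765, 945) = 765
Overlap = max(0, 765 - 825) = 0 min


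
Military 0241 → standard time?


2:41 AM

Hour: 2
2 < 12 → AM


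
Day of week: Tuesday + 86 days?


Thursday

Start: Tuesday (index 1)
(1 + 86) mod 7
= 87 mod 7
= 3
Index 3 → Thursday


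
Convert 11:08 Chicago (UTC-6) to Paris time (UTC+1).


Time difference = UTC+1 - UTC-6 = +7 hours
New hour = (11 + 7) mod 24
= 18 mod 24 = 18
Minutes unchanged → 18:08

18:08


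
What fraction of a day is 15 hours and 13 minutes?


0.6340 (63.40%)

Total minutes: 15×60 + 13 = 913
Day = 24×60 = 1440 minutes
Fraction = 913/1440 ≈ 0.6340
As a percentage: 913/1440 × 100 ≈ 63.40%


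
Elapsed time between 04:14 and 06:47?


2h 33m

End time in minutes: 6×60 + 47 = 407
Start time in minutes: 4×60 + 14 = 254
Difference = 407 - 254 = 153 minutes
= 2 hours 33 minutes


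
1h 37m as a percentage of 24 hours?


Total minutes: 1×60 + 37 = 97
Day = 24×60 = 1440 minutes
Fraction = 97/1440 ≈ 0.0674
As a percentage: 97/1440 × 100 ≈ 6.74%

0.0674 (6.74%)
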